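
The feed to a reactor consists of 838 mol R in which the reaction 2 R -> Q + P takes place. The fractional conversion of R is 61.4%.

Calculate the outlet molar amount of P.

R reacted = 0.614 × 838 = 514.5 mol; ν_R = −2, so ξ = 514.5/2 = 257.3 mol.
Outlet amounts (n = n₀ + ν ξ):
  R: 838 − 2(257.3) = 323.5
  Q: 0 + 1(257.3) = 257.3
  P: 0 + 1(257.3) = 257.3

257 mol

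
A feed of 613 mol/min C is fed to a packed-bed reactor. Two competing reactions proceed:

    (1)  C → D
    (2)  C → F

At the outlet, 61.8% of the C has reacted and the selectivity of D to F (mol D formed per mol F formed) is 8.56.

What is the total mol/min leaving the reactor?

613 mol/min

Conversion of C: C consumed = 0.618 × 613 = 378.8 mol/min = 1ξ₁ + 1ξ₂.
Selectivity: 1ξ₁ / (1ξ₂) = 8.56 → ξ₁ = 8.56 ξ₂.
Substitute: (1·8.56 + 1) ξ₂ = 378.8 → ξ₂ = 39.63 mol/min, ξ₁ = 339.2 mol/min.
Outlet amounts (n = n₀ + Σ ν·ξ):
  C: 613 − 1(339.2) − 1(39.63) = 234.2
  D: 0 + 1(339.2) = 339.2
  F: 0 + 1(39.63) = 39.63
Total out = 234.2 + 339.2 + 39.63 = 613 mol/min.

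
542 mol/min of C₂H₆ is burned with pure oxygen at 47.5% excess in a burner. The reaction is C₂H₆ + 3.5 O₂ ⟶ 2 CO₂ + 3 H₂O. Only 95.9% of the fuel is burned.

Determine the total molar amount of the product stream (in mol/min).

3600 mol/min

Stoichiometric O₂ = 3.5 × 542 = 1897 mol/min; O₂ fed = 1897 × 1.475 = 2798 mol/min.
Fuel reacted = 0.959 × 542 → ξ = 519.8 mol/min.
Outlet (n = n₀ + ν ξ):
  C₂H₆: 542 − 1(519.8) = 22.22
  O₂: 2798 − 3.5(519.8) = 978.9
  CO₂: 0 + 2(519.8) = 1040
  H₂O: 0 + 3(519.8) = 1559
Total out = 22.22 + 978.9 + 1040 + 1559 = 3600 mol/min.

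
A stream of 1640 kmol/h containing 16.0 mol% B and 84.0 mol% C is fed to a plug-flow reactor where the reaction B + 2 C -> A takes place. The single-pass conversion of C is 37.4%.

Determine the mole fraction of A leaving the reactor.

0.229

C reacted = 0.374 × 1378 = 515.2 kmol/h; ν_C = −2, so ξ = 515.2/2 = 257.6 kmol/h.
Outlet amounts (n = n₀ + ν ξ):
  B: 262.4 − 1(257.6) = 4.789
  C: 1378 − 2(257.6) = 862.4
  A: 0 + 1(257.6) = 257.6
Total out = 1125 kmol/h; y_A = 257.6 / 1125 = 0.229.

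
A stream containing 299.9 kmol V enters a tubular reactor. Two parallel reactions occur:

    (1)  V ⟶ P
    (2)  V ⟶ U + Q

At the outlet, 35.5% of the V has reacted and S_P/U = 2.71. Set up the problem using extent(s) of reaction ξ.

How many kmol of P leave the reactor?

Conversion of V: V consumed = 0.355 × 299.9 = 106.5 kmol = 1ξ₁ + 1ξ₂.
Selectivity: 1ξ₁ / (1ξ₂) = 2.71 → ξ₁ = 2.71 ξ₂.
Substitute: (1·2.71 + 1) ξ₂ = 106.5 → ξ₂ = 28.7 kmol, ξ₁ = 77.77 kmol.
Outlet amounts (n = n₀ + Σ ν·ξ):
  V: 299.9 − 1(77.77) − 1(28.7) = 193.4
  P: 0 + 1(77.77) = 77.77
  U: 0 + 1(28.7) = 28.7
  Q: 0 + 1(28.7) = 28.7

77.8 kmol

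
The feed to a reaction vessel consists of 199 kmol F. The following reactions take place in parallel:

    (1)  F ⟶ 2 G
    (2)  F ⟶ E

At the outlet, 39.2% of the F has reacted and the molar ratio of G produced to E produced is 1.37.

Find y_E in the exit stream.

Conversion of F: F consumed = 0.392 × 199 = 78.01 kmol = 1ξ₁ + 1ξ₂.
Selectivity: 2ξ₁ / (1ξ₂) = 1.37 → ξ₁ = 0.685 ξ₂.
Substitute: (1·0.685 + 1) ξ₂ = 78.01 → ξ₂ = 46.3 kmol, ξ₁ = 31.71 kmol.
Outlet amounts (n = n₀ + Σ ν·ξ):
  F: 199 − 1(31.71) − 1(46.3) = 121
  G: 0 + 2(31.71) = 63.42
  E: 0 + 1(46.3) = 46.3
Total out = 230.7 kmol; y_E = 46.3 / 230.7 = 0.2007.

0.201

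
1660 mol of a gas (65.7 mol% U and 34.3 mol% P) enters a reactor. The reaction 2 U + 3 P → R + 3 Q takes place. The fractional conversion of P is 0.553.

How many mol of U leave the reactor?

881 mol

P reacted = 0.553 × 569.4 = 314.9 mol; ν_P = −3, so ξ = 314.9/3 = 105 mol.
Outlet amounts (n = n₀ + ν ξ):
  U: 1091 − 2(105) = 880.7
  P: 569.4 − 3(105) = 254.5
  R: 0 + 1(105) = 105
  Q: 0 + 3(105) = 314.9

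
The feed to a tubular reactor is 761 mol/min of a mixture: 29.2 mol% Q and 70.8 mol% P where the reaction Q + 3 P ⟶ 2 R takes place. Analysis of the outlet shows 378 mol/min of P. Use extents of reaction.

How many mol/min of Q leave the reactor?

For P: n = n₀ − 3ξ → 378 = 538.8 − 3ξ, giving ξ = 53.6 mol/min.
Outlet amounts (n = n₀ + ν ξ):
  Q: 222.2 − 1(53.6) = 168.6
  P: 538.8 − 3(53.6) = 378
  R: 0 + 2(53.6) = 107.2

169 mol/min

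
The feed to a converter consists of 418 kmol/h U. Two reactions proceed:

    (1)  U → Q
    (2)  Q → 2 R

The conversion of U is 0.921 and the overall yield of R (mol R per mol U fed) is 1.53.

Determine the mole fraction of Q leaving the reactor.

Conversion of U: U consumed = 1ξ₁ = 0.921 × 418 → ξ₁ = 385 kmol/h.
Yield of R: 2ξ₂ / 418 = 1.53 → ξ₂ = 319.8 kmol/h.
Outlet amounts (n = n₀ + Σ ν·ξ):
  U: 418 − 1(385) = 33.02
  Q: 0 + 1(385) − 1(319.8) = 65.21
  R: 0 + 2(319.8) = 639.5
Total out = 737.8 kmol/h; y_Q = 65.21 / 737.8 = 0.08839.

0.0884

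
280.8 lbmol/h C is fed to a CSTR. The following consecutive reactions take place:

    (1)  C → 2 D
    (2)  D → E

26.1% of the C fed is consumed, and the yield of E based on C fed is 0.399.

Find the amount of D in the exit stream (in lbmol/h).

34.5 lbmol/h

Conversion of C: C consumed = 1ξ₁ = 0.261 × 280.8 → ξ₁ = 73.29 lbmol/h.
Yield of E: 1ξ₂ / 280.8 = 0.399 → ξ₂ = 112 lbmol/h.
Outlet amounts (n = n₀ + Σ ν·ξ):
  C: 280.8 − 1(73.29) = 207.5
  D: 0 + 2(73.29) − 1(112) = 34.54
  E: 0 + 1(112) = 112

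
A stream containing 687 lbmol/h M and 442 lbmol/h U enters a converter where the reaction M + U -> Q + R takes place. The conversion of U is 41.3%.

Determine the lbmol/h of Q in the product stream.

183 lbmol/h

U reacted = 0.413 × 442 = 182.5 lbmol/h; ν_U = −1, so ξ = 182.5/1 = 182.5 lbmol/h.
Outlet amounts (n = n₀ + ν ξ):
  M: 687 − 1(182.5) = 504.5
  U: 442 − 1(182.5) = 259.5
  Q: 0 + 1(182.5) = 182.5
  R: 0 + 1(182.5) = 182.5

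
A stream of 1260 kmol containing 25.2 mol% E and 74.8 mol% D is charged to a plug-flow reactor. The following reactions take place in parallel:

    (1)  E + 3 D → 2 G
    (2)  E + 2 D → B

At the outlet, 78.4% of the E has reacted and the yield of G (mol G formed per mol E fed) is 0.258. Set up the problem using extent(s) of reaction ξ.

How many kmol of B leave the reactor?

208 kmol

Yield of G: 2ξ₁ / 317.5 = 0.258 → ξ₁ = 40.96 kmol.
Conversion of E: 1ξ₁ + 1ξ₂ = 0.784 × 317.5 = 248.9 → ξ₂ = 208 kmol.
Outlet amounts (n = n₀ + Σ ν·ξ):
  E: 317.5 − 1(40.96) − 1(208) = 68.58
  D: 942.5 − 3(40.96) − 2(208) = 403.6
  G: 0 + 2(40.96) = 81.92
  B: 0 + 1(208) = 208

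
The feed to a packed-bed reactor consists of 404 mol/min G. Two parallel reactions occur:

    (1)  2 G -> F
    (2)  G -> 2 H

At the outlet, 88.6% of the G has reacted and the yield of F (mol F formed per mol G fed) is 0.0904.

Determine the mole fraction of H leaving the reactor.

0.873

Yield of F: 1ξ₁ / 404 = 0.0904 → ξ₁ = 36.52 mol/min.
Conversion of G: 2ξ₁ + 1ξ₂ = 0.886 × 404 = 357.9 → ξ₂ = 284.9 mol/min.
Outlet amounts (n = n₀ + Σ ν·ξ):
  G: 404 − 2(36.52) − 1(284.9) = 46.06
  F: 0 + 1(36.52) = 36.52
  H: 0 + 2(284.9) = 569.8
Total out = 652.4 mol/min; y_H = 569.8 / 652.4 = 0.8734.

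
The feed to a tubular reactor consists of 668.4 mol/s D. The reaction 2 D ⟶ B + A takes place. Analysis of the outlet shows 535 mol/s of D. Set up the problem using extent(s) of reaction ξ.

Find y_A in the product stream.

0.0998

For D: n = n₀ − 2ξ → 535 = 668.4 − 2ξ, giving ξ = 66.7 mol/s.
Outlet amounts (n = n₀ + ν ξ):
  D: 668.4 − 2(66.7) = 535
  B: 0 + 1(66.7) = 66.7
  A: 0 + 1(66.7) = 66.7
Total out = 668.4 mol/s; y_A = 66.7 / 668.4 = 0.09979.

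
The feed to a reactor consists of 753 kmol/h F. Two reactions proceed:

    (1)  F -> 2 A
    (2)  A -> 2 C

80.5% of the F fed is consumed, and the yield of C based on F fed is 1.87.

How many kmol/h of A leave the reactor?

Conversion of F: F consumed = 1ξ₁ = 0.805 × 753 → ξ₁ = 606.2 kmol/h.
Yield of C: 2ξ₂ / 753 = 1.87 → ξ₂ = 704.1 kmol/h.
Outlet amounts (n = n₀ + Σ ν·ξ):
  F: 753 − 1(606.2) = 146.8
  A: 0 + 2(606.2) − 1(704.1) = 508.3
  C: 0 + 2(704.1) = 1408

508 kmol/h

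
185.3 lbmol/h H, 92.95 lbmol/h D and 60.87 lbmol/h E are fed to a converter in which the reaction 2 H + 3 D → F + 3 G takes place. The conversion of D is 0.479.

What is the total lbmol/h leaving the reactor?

324 lbmol/h

D reacted = 0.479 × 92.95 = 44.52 lbmol/h; ν_D = −3, so ξ = 44.52/3 = 14.84 lbmol/h.
Outlet amounts (n = n₀ + ν ξ):
  H: 185.3 − 2(14.84) = 155.6
  D: 92.95 − 3(14.84) = 48.43
  F: 0 + 1(14.84) = 14.84
  G: 0 + 3(14.84) = 44.52
  E: 60.87 (inert)
Total out = 155.6 + 48.43 + 14.84 + 44.52 + 60.87 = 324.3 lbmol/h.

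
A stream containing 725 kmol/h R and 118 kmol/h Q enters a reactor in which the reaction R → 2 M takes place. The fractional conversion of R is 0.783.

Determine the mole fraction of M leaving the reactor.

0.805

R reacted = 0.783 × 725 = 567.7 kmol/h; ν_R = −1, so ξ = 567.7/1 = 567.7 kmol/h.
Outlet amounts (n = n₀ + ν ξ):
  R: 725 − 1(567.7) = 157.3
  M: 0 + 2(567.7) = 1135
  Q: 118 (inert)
Total out = 1411 kmol/h; y_M = 1135 / 1411 = 0.8048.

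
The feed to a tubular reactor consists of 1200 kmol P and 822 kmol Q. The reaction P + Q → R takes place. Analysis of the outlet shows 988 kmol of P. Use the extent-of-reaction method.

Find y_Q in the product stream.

0.337

For P: n = n₀ − 1ξ → 988 = 1200 − 1ξ, giving ξ = 212 kmol.
Outlet amounts (n = n₀ + ν ξ):
  P: 1200 − 1(212) = 988
  Q: 822 − 1(212) = 610
  R: 0 + 1(212) = 212
Total out = 1810 kmol; y_Q = 610 / 1810 = 0.337.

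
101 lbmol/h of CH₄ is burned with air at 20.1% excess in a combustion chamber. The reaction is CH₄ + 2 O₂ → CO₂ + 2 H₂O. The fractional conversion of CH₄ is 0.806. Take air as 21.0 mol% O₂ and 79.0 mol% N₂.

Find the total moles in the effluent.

Stoichiometric O₂ = 2 × 101 = 202 lbmol/h; O₂ fed = 202 × 1.201 = 242.6 lbmol/h.
N₂ fed = 242.6 × 79/21 = 912.6 lbmol/h.
Fuel reacted = 0.806 × 101 → ξ = 81.41 lbmol/h.
Outlet (n = n₀ + ν ξ):
  CH₄: 101 − 1(81.41) = 19.59
  O₂: 242.6 − 2(81.41) = 79.79
  N₂: 912.6 (inert)
  CO₂: 0 + 1(81.41) = 81.41
  H₂O: 0 + 2(81.41) = 162.8
Total out = 19.59 + 79.79 + 912.6 + 81.41 + 162.8 = 1256 lbmol/h.

1260 lbmol/h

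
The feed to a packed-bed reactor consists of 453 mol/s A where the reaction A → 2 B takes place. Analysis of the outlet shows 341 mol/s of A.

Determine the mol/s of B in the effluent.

224 mol/s

For A: n = n₀ − 1ξ → 341 = 453 − 1ξ, giving ξ = 112 mol/s.
Outlet amounts (n = n₀ + ν ξ):
  A: 453 − 1(112) = 341
  B: 0 + 2(112) = 224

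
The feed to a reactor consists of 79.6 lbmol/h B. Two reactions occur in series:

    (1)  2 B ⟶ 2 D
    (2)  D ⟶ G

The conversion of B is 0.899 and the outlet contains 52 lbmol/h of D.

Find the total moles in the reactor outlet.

Conversion of B: B consumed = 2ξ₁ = 0.899 × 79.6 → ξ₁ = 35.78 lbmol/h.
D balance: n_D = 0 + 2ξ₁ − 1ξ₂ = 52 → ξ₂ = (2·35.78 − 52)/1 = 19.56 lbmol/h.
Outlet amounts (n = n₀ + Σ ν·ξ):
  B: 79.6 − 2(35.78) = 8.04
  D: 0 + 2(35.78) − 1(19.56) = 52
  G: 0 + 1(19.56) = 19.56
Total out = 8.04 + 52 + 19.56 = 79.6 lbmol/h.

79.6 lbmol/h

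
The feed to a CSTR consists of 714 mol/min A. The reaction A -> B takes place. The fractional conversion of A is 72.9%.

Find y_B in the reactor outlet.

0.729

A reacted = 0.729 × 714 = 520.5 mol/min; ν_A = −1, so ξ = 520.5/1 = 520.5 mol/min.
Outlet amounts (n = n₀ + ν ξ):
  A: 714 − 1(520.5) = 193.5
  B: 0 + 1(520.5) = 520.5
Total out = 714 mol/min; y_B = 520.5 / 714 = 0.729.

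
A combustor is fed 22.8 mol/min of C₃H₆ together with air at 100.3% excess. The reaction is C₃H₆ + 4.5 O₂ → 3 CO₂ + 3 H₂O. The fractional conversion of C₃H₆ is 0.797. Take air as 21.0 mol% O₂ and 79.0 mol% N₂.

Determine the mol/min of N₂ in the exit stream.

773 mol/min

Stoichiometric O₂ = 4.5 × 22.8 = 102.6 mol/min; O₂ fed = 102.6 × 2.003 = 205.5 mol/min.
N₂ fed = 205.5 × 79/21 = 773.1 mol/min.
Fuel reacted = 0.797 × 22.8 → ξ = 18.17 mol/min.
Outlet (n = n₀ + ν ξ):
  C₃H₆: 22.8 − 1(18.17) = 4.628
  O₂: 205.5 − 4.5(18.17) = 123.7
  N₂: 773.1 (inert)
  CO₂: 0 + 3(18.17) = 54.51
  H₂O: 0 + 3(18.17) = 54.51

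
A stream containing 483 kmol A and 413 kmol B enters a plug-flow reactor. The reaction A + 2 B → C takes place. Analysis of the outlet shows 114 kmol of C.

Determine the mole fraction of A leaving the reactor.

For C: n = n₀ + 1ξ → 114 = 0 + 1ξ, giving ξ = 114 kmol.
Outlet amounts (n = n₀ + ν ξ):
  A: 483 − 1(114) = 369
  B: 413 − 2(114) = 185
  C: 0 + 1(114) = 114
Total out = 668 kmol; y_A = 369 / 668 = 0.5524.

0.552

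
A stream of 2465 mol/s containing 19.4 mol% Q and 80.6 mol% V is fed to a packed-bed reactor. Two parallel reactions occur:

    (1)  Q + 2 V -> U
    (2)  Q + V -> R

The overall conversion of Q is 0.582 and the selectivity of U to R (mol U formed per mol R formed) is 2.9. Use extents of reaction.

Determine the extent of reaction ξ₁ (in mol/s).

ξ₁ = 207 mol/s

Conversion of Q: Q consumed = 0.582 × 478.2 = 278.3 mol/s = 1ξ₁ + 1ξ₂.
Selectivity: 1ξ₁ / (1ξ₂) = 2.9 → ξ₁ = 2.9 ξ₂.
Substitute: (1·2.9 + 1) ξ₂ = 278.3 → ξ₂ = 71.36 mol/s, ξ₁ = 207 mol/s.
Outlet amounts (n = n₀ + Σ ν·ξ):
  Q: 478.2 − 1(207) − 1(71.36) = 199.9
  V: 1987 − 2(207) − 1(71.36) = 1502
  U: 0 + 1(207) = 207
  R: 0 + 1(71.36) = 71.36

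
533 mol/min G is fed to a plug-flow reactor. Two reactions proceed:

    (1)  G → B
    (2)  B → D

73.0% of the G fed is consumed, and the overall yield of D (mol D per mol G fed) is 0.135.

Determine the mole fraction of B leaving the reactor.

0.595

Conversion of G: G consumed = 1ξ₁ = 0.73 × 533 → ξ₁ = 389.1 mol/min.
Yield of D: 1ξ₂ / 533 = 0.135 → ξ₂ = 71.95 mol/min.
Outlet amounts (n = n₀ + Σ ν·ξ):
  G: 533 − 1(389.1) = 143.9
  B: 0 + 1(389.1) − 1(71.95) = 317.1
  D: 0 + 1(71.95) = 71.95
Total out = 533 mol/min; y_B = 317.1 / 533 = 0.595.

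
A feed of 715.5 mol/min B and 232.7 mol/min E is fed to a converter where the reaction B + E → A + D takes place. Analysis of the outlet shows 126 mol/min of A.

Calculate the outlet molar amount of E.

107 mol/min

For A: n = n₀ + 1ξ → 126 = 0 + 1ξ, giving ξ = 126 mol/min.
Outlet amounts (n = n₀ + ν ξ):
  B: 715.5 − 1(126) = 589.5
  E: 232.7 − 1(126) = 106.7
  A: 0 + 1(126) = 126
  D: 0 + 1(126) = 126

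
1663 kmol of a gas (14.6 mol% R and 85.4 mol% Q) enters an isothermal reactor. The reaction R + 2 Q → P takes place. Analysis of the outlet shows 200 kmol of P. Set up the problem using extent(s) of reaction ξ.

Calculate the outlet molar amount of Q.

For P: n = n₀ + 1ξ → 200 = 0 + 1ξ, giving ξ = 200 kmol.
Outlet amounts (n = n₀ + ν ξ):
  R: 242.8 − 1(200) = 42.8
  Q: 1420 − 2(200) = 1020
  P: 0 + 1(200) = 200

1020 kmol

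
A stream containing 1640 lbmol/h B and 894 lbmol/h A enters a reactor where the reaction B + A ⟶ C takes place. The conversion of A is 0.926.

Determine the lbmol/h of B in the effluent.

A reacted = 0.926 × 894 = 827.8 lbmol/h; ν_A = −1, so ξ = 827.8/1 = 827.8 lbmol/h.
Outlet amounts (n = n₀ + ν ξ):
  B: 1640 − 1(827.8) = 812.2
  A: 894 − 1(827.8) = 66.16
  C: 0 + 1(827.8) = 827.8

812 lbmol/h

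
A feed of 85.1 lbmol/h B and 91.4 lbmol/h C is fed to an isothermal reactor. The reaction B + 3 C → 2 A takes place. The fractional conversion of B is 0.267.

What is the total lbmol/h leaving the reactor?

131 lbmol/h

B reacted = 0.267 × 85.1 = 22.72 lbmol/h; ν_B = −1, so ξ = 22.72/1 = 22.72 lbmol/h.
Outlet amounts (n = n₀ + ν ξ):
  B: 85.1 − 1(22.72) = 62.38
  C: 91.4 − 3(22.72) = 23.23
  A: 0 + 2(22.72) = 45.44
Total out = 62.38 + 23.23 + 45.44 = 131.1 lbmol/h.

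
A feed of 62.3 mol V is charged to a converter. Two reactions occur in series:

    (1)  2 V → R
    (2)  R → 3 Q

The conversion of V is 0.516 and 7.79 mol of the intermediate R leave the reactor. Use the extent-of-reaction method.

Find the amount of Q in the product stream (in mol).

24.9 mol

Conversion of V: V consumed = 2ξ₁ = 0.516 × 62.3 → ξ₁ = 16.07 mol.
R balance: n_R = 0 + 1ξ₁ − 1ξ₂ = 7.79 → ξ₂ = (1·16.07 − 7.79)/1 = 8.283 mol.
Outlet amounts (n = n₀ + Σ ν·ξ):
  V: 62.3 − 2(16.07) = 30.15
  R: 0 + 1(16.07) − 1(8.283) = 7.79
  Q: 0 + 3(8.283) = 24.85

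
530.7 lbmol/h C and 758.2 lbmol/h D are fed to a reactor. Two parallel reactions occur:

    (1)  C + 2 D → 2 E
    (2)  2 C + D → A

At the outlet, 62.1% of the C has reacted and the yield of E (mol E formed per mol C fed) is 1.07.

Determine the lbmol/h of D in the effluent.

168 lbmol/h

Yield of E: 2ξ₁ / 530.7 = 1.07 → ξ₁ = 283.9 lbmol/h.
Conversion of C: 1ξ₁ + 2ξ₂ = 0.621 × 530.7 = 329.6 → ξ₂ = 22.82 lbmol/h.
Outlet amounts (n = n₀ + Σ ν·ξ):
  C: 530.7 − 1(283.9) − 2(22.82) = 201.1
  D: 758.2 − 2(283.9) − 1(22.82) = 167.5
  E: 0 + 2(283.9) = 567.8
  A: 0 + 1(22.82) = 22.82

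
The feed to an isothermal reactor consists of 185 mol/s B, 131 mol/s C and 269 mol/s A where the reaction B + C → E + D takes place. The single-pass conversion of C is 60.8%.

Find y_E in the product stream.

C reacted = 0.608 × 131 = 79.65 mol/s; ν_C = −1, so ξ = 79.65/1 = 79.65 mol/s.
Outlet amounts (n = n₀ + ν ξ):
  B: 185 − 1(79.65) = 105.4
  C: 131 − 1(79.65) = 51.35
  E: 0 + 1(79.65) = 79.65
  D: 0 + 1(79.65) = 79.65
  A: 269 (inert)
Total out = 585 mol/s; y_E = 79.65 / 585 = 0.1362.

0.136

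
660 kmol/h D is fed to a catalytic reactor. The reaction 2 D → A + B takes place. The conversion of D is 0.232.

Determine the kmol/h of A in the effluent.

76.6 kmol/h

D reacted = 0.232 × 660 = 153.1 kmol/h; ν_D = −2, so ξ = 153.1/2 = 76.56 kmol/h.
Outlet amounts (n = n₀ + ν ξ):
  D: 660 − 2(76.56) = 506.9
  A: 0 + 1(76.56) = 76.56
  B: 0 + 1(76.56) = 76.56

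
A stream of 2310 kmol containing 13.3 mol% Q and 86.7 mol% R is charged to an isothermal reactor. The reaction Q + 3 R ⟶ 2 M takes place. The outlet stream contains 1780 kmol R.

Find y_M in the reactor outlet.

For R: n = n₀ − 3ξ → 1780 = 2003 − 3ξ, giving ξ = 74.26 kmol.
Outlet amounts (n = n₀ + ν ξ):
  Q: 307.2 − 1(74.26) = 233
  R: 2003 − 3(74.26) = 1780
  M: 0 + 2(74.26) = 148.5
Total out = 2161 kmol; y_M = 148.5 / 2161 = 0.06871.

0.0687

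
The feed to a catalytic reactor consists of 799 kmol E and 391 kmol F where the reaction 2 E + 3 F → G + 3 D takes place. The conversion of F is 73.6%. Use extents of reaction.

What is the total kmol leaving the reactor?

1090 kmol

F reacted = 0.736 × 391 = 287.8 kmol; ν_F = −3, so ξ = 287.8/3 = 95.93 kmol.
Outlet amounts (n = n₀ + ν ξ):
  E: 799 − 2(95.93) = 607.1
  F: 391 − 3(95.93) = 103.2
  G: 0 + 1(95.93) = 95.93
  D: 0 + 3(95.93) = 287.8
Total out = 607.1 + 103.2 + 95.93 + 287.8 = 1094 kmol.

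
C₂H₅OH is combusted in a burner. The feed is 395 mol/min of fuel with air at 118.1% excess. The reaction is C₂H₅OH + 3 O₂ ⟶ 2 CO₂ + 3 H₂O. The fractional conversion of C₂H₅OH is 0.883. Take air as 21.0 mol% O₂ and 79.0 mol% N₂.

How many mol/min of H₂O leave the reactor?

Stoichiometric O₂ = 3 × 395 = 1185 mol/min; O₂ fed = 1185 × 2.181 = 2584 mol/min.
N₂ fed = 2584 × 79/21 = 9723 mol/min.
Fuel reacted = 0.883 × 395 → ξ = 348.8 mol/min.
Outlet (n = n₀ + ν ξ):
  C₂H₅OH: 395 − 1(348.8) = 46.21
  O₂: 2584 − 3(348.8) = 1538
  N₂: 9723 (inert)
  CO₂: 0 + 2(348.8) = 697.6
  H₂O: 0 + 3(348.8) = 1046

1050 mol/min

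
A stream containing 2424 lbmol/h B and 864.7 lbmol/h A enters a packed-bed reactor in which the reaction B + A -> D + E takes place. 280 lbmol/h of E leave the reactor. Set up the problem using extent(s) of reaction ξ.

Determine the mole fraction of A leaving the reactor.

For E: n = n₀ + 1ξ → 280 = 0 + 1ξ, giving ξ = 280 lbmol/h.
Outlet amounts (n = n₀ + ν ξ):
  B: 2424 − 1(280) = 2144
  A: 864.7 − 1(280) = 584.7
  D: 0 + 1(280) = 280
  E: 0 + 1(280) = 280
Total out = 3289 lbmol/h; y_A = 584.7 / 3289 = 0.1778.

0.178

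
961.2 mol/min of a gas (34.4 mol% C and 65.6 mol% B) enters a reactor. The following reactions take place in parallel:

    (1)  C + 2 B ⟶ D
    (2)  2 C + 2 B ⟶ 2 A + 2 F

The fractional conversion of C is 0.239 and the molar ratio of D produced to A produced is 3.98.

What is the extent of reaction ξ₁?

ξ₁ = 63.2 mol/min

Conversion of C: C consumed = 0.239 × 330.7 = 79.03 mol/min = 1ξ₁ + 2ξ₂.
Selectivity: 1ξ₁ / (2ξ₂) = 3.98 → ξ₁ = 7.96 ξ₂.
Substitute: (1·7.96 + 2) ξ₂ = 79.03 → ξ₂ = 7.934 mol/min, ξ₁ = 63.16 mol/min.
Outlet amounts (n = n₀ + Σ ν·ξ):
  C: 330.7 − 1(63.16) − 2(7.934) = 251.6
  B: 630.5 − 2(63.16) − 2(7.934) = 488.4
  D: 0 + 1(63.16) = 63.16
  A: 0 + 2(7.934) = 15.87
  F: 0 + 2(7.934) = 15.87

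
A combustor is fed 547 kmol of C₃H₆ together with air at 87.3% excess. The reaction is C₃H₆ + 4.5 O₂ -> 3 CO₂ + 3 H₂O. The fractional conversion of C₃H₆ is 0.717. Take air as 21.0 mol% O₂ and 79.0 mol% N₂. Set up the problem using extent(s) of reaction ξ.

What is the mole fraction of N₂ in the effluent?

0.764

Stoichiometric O₂ = 4.5 × 547 = 2462 kmol; O₂ fed = 2462 × 1.873 = 4610 kmol.
N₂ fed = 4610 × 79/21 = 17340 kmol.
Fuel reacted = 0.717 × 547 → ξ = 392.2 kmol.
Outlet (n = n₀ + ν ξ):
  C₃H₆: 547 − 1(392.2) = 154.8
  O₂: 4610 − 4.5(392.2) = 2845
  N₂: 17340 (inert)
  CO₂: 0 + 3(392.2) = 1177
  H₂O: 0 + 3(392.2) = 1177
Total out = 22700 kmol; y_N₂ = 17340 / 22700 = 0.7641.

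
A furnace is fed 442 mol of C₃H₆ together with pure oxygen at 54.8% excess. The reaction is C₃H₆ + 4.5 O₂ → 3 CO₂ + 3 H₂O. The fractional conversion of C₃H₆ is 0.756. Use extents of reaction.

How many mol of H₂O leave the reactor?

1000 mol

Stoichiometric O₂ = 4.5 × 442 = 1989 mol; O₂ fed = 1989 × 1.548 = 3079 mol.
Fuel reacted = 0.756 × 442 → ξ = 334.2 mol.
Outlet (n = n₀ + ν ξ):
  C₃H₆: 442 − 1(334.2) = 107.8
  O₂: 3079 − 4.5(334.2) = 1575
  CO₂: 0 + 3(334.2) = 1002
  H₂O: 0 + 3(334.2) = 1002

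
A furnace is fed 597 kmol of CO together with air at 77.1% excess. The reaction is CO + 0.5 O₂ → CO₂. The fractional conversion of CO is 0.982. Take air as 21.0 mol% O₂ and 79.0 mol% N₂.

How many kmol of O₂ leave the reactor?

Stoichiometric O₂ = 0.5 × 597 = 298.5 kmol; O₂ fed = 298.5 × 1.771 = 528.6 kmol.
N₂ fed = 528.6 × 79/21 = 1989 kmol.
Fuel reacted = 0.982 × 597 → ξ = 586.3 kmol.
Outlet (n = n₀ + ν ξ):
  CO: 597 − 1(586.3) = 10.75
  O₂: 528.6 − 0.5(586.3) = 235.5
  N₂: 1989 (inert)
  CO₂: 0 + 1(586.3) = 586.3

236 kmol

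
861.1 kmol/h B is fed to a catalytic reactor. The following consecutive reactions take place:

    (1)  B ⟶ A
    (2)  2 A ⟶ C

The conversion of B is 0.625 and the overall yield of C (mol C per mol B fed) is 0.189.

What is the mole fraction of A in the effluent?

0.305

Conversion of B: B consumed = 1ξ₁ = 0.625 × 861.1 → ξ₁ = 538.2 kmol/h.
Yield of C: 1ξ₂ / 861.1 = 0.189 → ξ₂ = 162.7 kmol/h.
Outlet amounts (n = n₀ + Σ ν·ξ):
  B: 861.1 − 1(538.2) = 322.9
  A: 0 + 1(538.2) − 2(162.7) = 212.7
  C: 0 + 1(162.7) = 162.7
Total out = 698.4 kmol/h; y_A = 212.7 / 698.4 = 0.3046.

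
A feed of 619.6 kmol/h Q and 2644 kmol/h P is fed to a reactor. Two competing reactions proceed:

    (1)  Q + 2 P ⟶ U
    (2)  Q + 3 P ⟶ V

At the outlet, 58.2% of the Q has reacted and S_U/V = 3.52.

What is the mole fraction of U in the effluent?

Conversion of Q: Q consumed = 0.582 × 619.6 = 360.6 kmol/h = 1ξ₁ + 1ξ₂.
Selectivity: 1ξ₁ / (1ξ₂) = 3.52 → ξ₁ = 3.52 ξ₂.
Substitute: (1·3.52 + 1) ξ₂ = 360.6 → ξ₂ = 79.78 kmol/h, ξ₁ = 280.8 kmol/h.
Outlet amounts (n = n₀ + Σ ν·ξ):
  Q: 619.6 − 1(280.8) − 1(79.78) = 259
  P: 2644 − 2(280.8) − 3(79.78) = 1843
  U: 0 + 1(280.8) = 280.8
  V: 0 + 1(79.78) = 79.78
Total out = 2463 kmol/h; y_U = 280.8 / 2463 = 0.114.

0.114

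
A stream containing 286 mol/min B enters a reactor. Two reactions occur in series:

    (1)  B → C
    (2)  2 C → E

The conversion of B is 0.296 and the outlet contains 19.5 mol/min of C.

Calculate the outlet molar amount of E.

Conversion of B: B consumed = 1ξ₁ = 0.296 × 286 → ξ₁ = 84.66 mol/min.
C balance: n_C = 0 + 1ξ₁ − 2ξ₂ = 19.5 → ξ₂ = (1·84.66 − 19.5)/2 = 32.58 mol/min.
Outlet amounts (n = n₀ + Σ ν·ξ):
  B: 286 − 1(84.66) = 201.3
  C: 0 + 1(84.66) − 2(32.58) = 19.5
  E: 0 + 1(32.58) = 32.58

32.6 mol/min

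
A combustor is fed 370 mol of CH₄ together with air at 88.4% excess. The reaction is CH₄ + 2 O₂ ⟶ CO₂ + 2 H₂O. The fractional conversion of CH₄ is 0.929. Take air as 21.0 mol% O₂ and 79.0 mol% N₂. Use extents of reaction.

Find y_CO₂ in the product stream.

Stoichiometric O₂ = 2 × 370 = 740 mol; O₂ fed = 740 × 1.884 = 1394 mol.
N₂ fed = 1394 × 79/21 = 5245 mol.
Fuel reacted = 0.929 × 370 → ξ = 343.7 mol.
Outlet (n = n₀ + ν ξ):
  CH₄: 370 − 1(343.7) = 26.27
  O₂: 1394 − 2(343.7) = 706.7
  N₂: 5245 (inert)
  CO₂: 0 + 1(343.7) = 343.7
  H₂O: 0 + 2(343.7) = 687.5
Total out = 7009 mol; y_CO₂ = 343.7 / 7009 = 0.04904.

0.049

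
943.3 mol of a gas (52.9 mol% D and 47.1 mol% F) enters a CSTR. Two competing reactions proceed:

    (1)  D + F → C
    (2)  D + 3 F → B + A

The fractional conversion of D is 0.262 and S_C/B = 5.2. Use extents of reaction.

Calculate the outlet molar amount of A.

Conversion of D: D consumed = 0.262 × 499 = 130.7 mol = 1ξ₁ + 1ξ₂.
Selectivity: 1ξ₁ / (1ξ₂) = 5.2 → ξ₁ = 5.2 ξ₂.
Substitute: (1·5.2 + 1) ξ₂ = 130.7 → ξ₂ = 21.09 mol, ξ₁ = 109.7 mol.
Outlet amounts (n = n₀ + Σ ν·ξ):
  D: 499 − 1(109.7) − 1(21.09) = 368.3
  F: 444.3 − 1(109.7) − 3(21.09) = 271.4
  C: 0 + 1(109.7) = 109.7
  B: 0 + 1(21.09) = 21.09
  A: 0 + 1(21.09) = 21.09

21.1 mol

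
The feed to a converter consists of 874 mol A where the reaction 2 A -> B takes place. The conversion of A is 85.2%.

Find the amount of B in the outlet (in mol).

A reacted = 0.852 × 874 = 744.6 mol; ν_A = −2, so ξ = 744.6/2 = 372.3 mol.
Outlet amounts (n = n₀ + ν ξ):
  A: 874 − 2(372.3) = 129.4
  B: 0 + 1(372.3) = 372.3

372 mol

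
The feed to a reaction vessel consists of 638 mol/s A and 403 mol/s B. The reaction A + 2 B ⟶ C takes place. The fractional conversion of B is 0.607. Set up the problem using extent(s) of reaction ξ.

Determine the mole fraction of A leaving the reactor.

B reacted = 0.607 × 403 = 244.6 mol/s; ν_B = −2, so ξ = 244.6/2 = 122.3 mol/s.
Outlet amounts (n = n₀ + ν ξ):
  A: 638 − 1(122.3) = 515.7
  B: 403 − 2(122.3) = 158.4
  C: 0 + 1(122.3) = 122.3
Total out = 796.4 mol/s; y_A = 515.7 / 796.4 = 0.6475.

0.648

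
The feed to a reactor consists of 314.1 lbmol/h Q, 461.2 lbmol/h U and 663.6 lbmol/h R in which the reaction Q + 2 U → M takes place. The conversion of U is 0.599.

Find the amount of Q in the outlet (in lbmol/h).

176 lbmol/h

U reacted = 0.599 × 461.2 = 276.3 lbmol/h; ν_U = −2, so ξ = 276.3/2 = 138.1 lbmol/h.
Outlet amounts (n = n₀ + ν ξ):
  Q: 314.1 − 1(138.1) = 176
  U: 461.2 − 2(138.1) = 184.9
  M: 0 + 1(138.1) = 138.1
  R: 663.6 (inert)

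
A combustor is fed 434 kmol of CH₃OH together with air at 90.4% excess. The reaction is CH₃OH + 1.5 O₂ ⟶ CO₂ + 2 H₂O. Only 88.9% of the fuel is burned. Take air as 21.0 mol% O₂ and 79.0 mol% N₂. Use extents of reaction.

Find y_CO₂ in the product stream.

Stoichiometric O₂ = 1.5 × 434 = 651 kmol; O₂ fed = 651 × 1.904 = 1240 kmol.
N₂ fed = 1240 × 79/21 = 4663 kmol.
Fuel reacted = 0.889 × 434 → ξ = 385.8 kmol.
Outlet (n = n₀ + ν ξ):
  CH₃OH: 434 − 1(385.8) = 48.17
  O₂: 1240 − 1.5(385.8) = 660.8
  N₂: 4663 (inert)
  CO₂: 0 + 1(385.8) = 385.8
  H₂O: 0 + 2(385.8) = 771.7
Total out = 6529 kmol; y_CO₂ = 385.8 / 6529 = 0.05909.

0.0591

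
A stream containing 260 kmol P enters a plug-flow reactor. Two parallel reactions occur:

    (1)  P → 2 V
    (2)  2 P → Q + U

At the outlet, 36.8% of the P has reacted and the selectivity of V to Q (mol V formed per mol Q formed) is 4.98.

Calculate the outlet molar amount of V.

106 kmol

Conversion of P: P consumed = 0.368 × 260 = 95.68 kmol = 1ξ₁ + 2ξ₂.
Selectivity: 2ξ₁ / (1ξ₂) = 4.98 → ξ₁ = 2.49 ξ₂.
Substitute: (1·2.49 + 2) ξ₂ = 95.68 → ξ₂ = 21.31 kmol, ξ₁ = 53.06 kmol.
Outlet amounts (n = n₀ + Σ ν·ξ):
  P: 260 − 1(53.06) − 2(21.31) = 164.3
  V: 0 + 2(53.06) = 106.1
  Q: 0 + 1(21.31) = 21.31
  U: 0 + 1(21.31) = 21.31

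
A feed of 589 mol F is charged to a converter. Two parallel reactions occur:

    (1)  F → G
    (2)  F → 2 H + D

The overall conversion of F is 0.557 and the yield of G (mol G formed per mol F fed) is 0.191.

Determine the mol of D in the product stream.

216 mol

Yield of G: 1ξ₁ / 589 = 0.191 → ξ₁ = 112.5 mol.
Conversion of F: 1ξ₁ + 1ξ₂ = 0.557 × 589 = 328.1 → ξ₂ = 215.6 mol.
Outlet amounts (n = n₀ + Σ ν·ξ):
  F: 589 − 1(112.5) − 1(215.6) = 260.9
  G: 0 + 1(112.5) = 112.5
  H: 0 + 2(215.6) = 431.1
  D: 0 + 1(215.6) = 215.6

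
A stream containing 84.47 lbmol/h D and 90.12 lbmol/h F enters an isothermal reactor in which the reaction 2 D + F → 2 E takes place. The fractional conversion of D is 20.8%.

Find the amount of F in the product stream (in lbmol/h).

D reacted = 0.208 × 84.47 = 17.57 lbmol/h; ν_D = −2, so ξ = 17.57/2 = 8.785 lbmol/h.
Outlet amounts (n = n₀ + ν ξ):
  D: 84.47 − 2(8.785) = 66.9
  F: 90.12 − 1(8.785) = 81.34
  E: 0 + 2(8.785) = 17.57

81.3 lbmol/h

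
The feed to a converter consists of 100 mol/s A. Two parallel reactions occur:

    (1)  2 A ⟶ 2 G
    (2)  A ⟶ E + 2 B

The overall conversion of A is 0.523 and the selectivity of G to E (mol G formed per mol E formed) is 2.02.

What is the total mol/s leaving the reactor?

Conversion of A: A consumed = 0.523 × 100 = 52.3 mol/s = 2ξ₁ + 1ξ₂.
Selectivity: 2ξ₁ / (1ξ₂) = 2.02 → ξ₁ = 1.01 ξ₂.
Substitute: (2·1.01 + 1) ξ₂ = 52.3 → ξ₂ = 17.32 mol/s, ξ₁ = 17.49 mol/s.
Outlet amounts (n = n₀ + Σ ν·ξ):
  A: 100 − 2(17.49) − 1(17.32) = 47.7
  G: 0 + 2(17.49) = 34.98
  E: 0 + 1(17.32) = 17.32
  B: 0 + 2(17.32) = 34.64
Total out = 47.7 + 34.98 + 17.32 + 34.64 = 134.6 mol/s.

135 mol/s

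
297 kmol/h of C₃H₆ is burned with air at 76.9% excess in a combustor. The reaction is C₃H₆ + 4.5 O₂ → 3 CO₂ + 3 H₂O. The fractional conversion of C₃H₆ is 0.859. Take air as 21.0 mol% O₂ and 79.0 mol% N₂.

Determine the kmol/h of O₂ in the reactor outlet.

Stoichiometric O₂ = 4.5 × 297 = 1336 kmol/h; O₂ fed = 1336 × 1.769 = 2364 kmol/h.
N₂ fed = 2364 × 79/21 = 8894 kmol/h.
Fuel reacted = 0.859 × 297 → ξ = 255.1 kmol/h.
Outlet (n = n₀ + ν ξ):
  C₃H₆: 297 − 1(255.1) = 41.88
  O₂: 2364 − 4.5(255.1) = 1216
  N₂: 8894 (inert)
  CO₂: 0 + 3(255.1) = 765.4
  H₂O: 0 + 3(255.1) = 765.4

1220 kmol/h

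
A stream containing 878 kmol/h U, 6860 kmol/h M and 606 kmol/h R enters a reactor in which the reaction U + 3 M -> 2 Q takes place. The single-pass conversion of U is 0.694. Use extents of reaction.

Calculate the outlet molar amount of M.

U reacted = 0.694 × 878 = 609.3 kmol/h; ν_U = −1, so ξ = 609.3/1 = 609.3 kmol/h.
Outlet amounts (n = n₀ + ν ξ):
  U: 878 − 1(609.3) = 268.7
  M: 6860 − 3(609.3) = 5032
  Q: 0 + 2(609.3) = 1219
  R: 606 (inert)

5030 kmol/h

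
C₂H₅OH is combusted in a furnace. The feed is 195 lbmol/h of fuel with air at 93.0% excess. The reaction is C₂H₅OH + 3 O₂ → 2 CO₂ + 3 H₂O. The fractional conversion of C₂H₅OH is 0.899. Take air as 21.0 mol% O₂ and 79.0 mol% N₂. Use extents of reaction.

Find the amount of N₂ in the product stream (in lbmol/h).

4250 lbmol/h

Stoichiometric O₂ = 3 × 195 = 585 lbmol/h; O₂ fed = 585 × 1.930 = 1129 lbmol/h.
N₂ fed = 1129 × 79/21 = 4247 lbmol/h.
Fuel reacted = 0.899 × 195 → ξ = 175.3 lbmol/h.
Outlet (n = n₀ + ν ξ):
  C₂H₅OH: 195 − 1(175.3) = 19.69
  O₂: 1129 − 3(175.3) = 603.1
  N₂: 4247 (inert)
  CO₂: 0 + 2(175.3) = 350.6
  H₂O: 0 + 3(175.3) = 525.9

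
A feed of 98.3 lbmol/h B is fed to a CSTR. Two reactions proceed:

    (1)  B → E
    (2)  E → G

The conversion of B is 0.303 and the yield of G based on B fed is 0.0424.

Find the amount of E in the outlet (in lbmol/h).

25.6 lbmol/h

Conversion of B: B consumed = 1ξ₁ = 0.303 × 98.3 → ξ₁ = 29.78 lbmol/h.
Yield of G: 1ξ₂ / 98.3 = 0.0424 → ξ₂ = 4.168 lbmol/h.
Outlet amounts (n = n₀ + Σ ν·ξ):
  B: 98.3 − 1(29.78) = 68.52
  E: 0 + 1(29.78) − 1(4.168) = 25.62
  G: 0 + 1(4.168) = 4.168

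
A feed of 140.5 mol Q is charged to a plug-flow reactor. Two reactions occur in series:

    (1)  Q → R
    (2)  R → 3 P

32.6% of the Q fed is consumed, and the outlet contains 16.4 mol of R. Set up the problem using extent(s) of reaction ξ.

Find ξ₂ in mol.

Conversion of Q: Q consumed = 1ξ₁ = 0.326 × 140.5 → ξ₁ = 45.8 mol.
R balance: n_R = 0 + 1ξ₁ − 1ξ₂ = 16.4 → ξ₂ = (1·45.8 − 16.4)/1 = 29.4 mol.
Outlet amounts (n = n₀ + Σ ν·ξ):
  Q: 140.5 − 1(45.8) = 94.7
  R: 0 + 1(45.8) − 1(29.4) = 16.4
  P: 0 + 3(29.4) = 88.21

ξ₂ = 29.4 mol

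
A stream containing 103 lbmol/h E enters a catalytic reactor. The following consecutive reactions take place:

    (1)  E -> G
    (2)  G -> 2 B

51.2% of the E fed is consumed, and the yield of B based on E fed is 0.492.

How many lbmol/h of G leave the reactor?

27.4 lbmol/h

Conversion of E: E consumed = 1ξ₁ = 0.512 × 103 → ξ₁ = 52.74 lbmol/h.
Yield of B: 2ξ₂ / 103 = 0.492 → ξ₂ = 25.34 lbmol/h.
Outlet amounts (n = n₀ + Σ ν·ξ):
  E: 103 − 1(52.74) = 50.26
  G: 0 + 1(52.74) − 1(25.34) = 27.4
  B: 0 + 2(25.34) = 50.68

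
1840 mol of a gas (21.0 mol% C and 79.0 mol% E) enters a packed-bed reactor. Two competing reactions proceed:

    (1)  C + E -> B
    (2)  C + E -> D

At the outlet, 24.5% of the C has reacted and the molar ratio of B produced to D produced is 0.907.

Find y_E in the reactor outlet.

0.779

Conversion of C: C consumed = 0.245 × 386.4 = 94.67 mol = 1ξ₁ + 1ξ₂.
Selectivity: 1ξ₁ / (1ξ₂) = 0.907 → ξ₁ = 0.907 ξ₂.
Substitute: (1·0.907 + 1) ξ₂ = 94.67 → ξ₂ = 49.64 mol, ξ₁ = 45.03 mol.
Outlet amounts (n = n₀ + Σ ν·ξ):
  C: 386.4 − 1(45.03) − 1(49.64) = 291.7
  E: 1454 − 1(45.03) − 1(49.64) = 1359
  B: 0 + 1(45.03) = 45.03
  D: 0 + 1(49.64) = 49.64
Total out = 1745 mol; y_E = 1359 / 1745 = 0.7786.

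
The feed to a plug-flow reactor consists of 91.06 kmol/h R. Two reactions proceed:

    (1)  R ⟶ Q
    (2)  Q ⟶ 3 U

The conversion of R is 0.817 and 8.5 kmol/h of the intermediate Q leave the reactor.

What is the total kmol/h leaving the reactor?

223 kmol/h

Conversion of R: R consumed = 1ξ₁ = 0.817 × 91.06 → ξ₁ = 74.4 kmol/h.
Q balance: n_Q = 0 + 1ξ₁ − 1ξ₂ = 8.5 → ξ₂ = (1·74.4 − 8.5)/1 = 65.9 kmol/h.
Outlet amounts (n = n₀ + Σ ν·ξ):
  R: 91.06 − 1(74.4) = 16.66
  Q: 0 + 1(74.4) − 1(65.9) = 8.5
  U: 0 + 3(65.9) = 197.7
Total out = 16.66 + 8.5 + 197.7 = 222.9 kmol/h.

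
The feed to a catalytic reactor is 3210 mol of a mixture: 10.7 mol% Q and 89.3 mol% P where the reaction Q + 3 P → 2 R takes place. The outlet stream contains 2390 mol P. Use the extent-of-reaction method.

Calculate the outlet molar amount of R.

For P: n = n₀ − 3ξ → 2390 = 2867 − 3ξ, giving ξ = 158.8 mol.
Outlet amounts (n = n₀ + ν ξ):
  Q: 343.5 − 1(158.8) = 184.6
  P: 2867 − 3(158.8) = 2390
  R: 0 + 2(158.8) = 317.7

318 mol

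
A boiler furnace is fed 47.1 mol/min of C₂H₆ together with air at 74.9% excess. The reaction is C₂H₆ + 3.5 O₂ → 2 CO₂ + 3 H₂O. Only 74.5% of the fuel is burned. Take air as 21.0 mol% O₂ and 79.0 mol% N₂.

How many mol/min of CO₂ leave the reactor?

Stoichiometric O₂ = 3.5 × 47.1 = 164.8 mol/min; O₂ fed = 164.8 × 1.749 = 288.3 mol/min.
N₂ fed = 288.3 × 79/21 = 1085 mol/min.
Fuel reacted = 0.745 × 47.1 → ξ = 35.09 mol/min.
Outlet (n = n₀ + ν ξ):
  C₂H₆: 47.1 − 1(35.09) = 12.01
  O₂: 288.3 − 3.5(35.09) = 165.5
  N₂: 1085 (inert)
  CO₂: 0 + 2(35.09) = 70.18
  H₂O: 0 + 3(35.09) = 105.3

70.2 mol/min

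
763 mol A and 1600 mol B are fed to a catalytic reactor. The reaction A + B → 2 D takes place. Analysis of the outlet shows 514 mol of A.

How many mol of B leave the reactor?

For A: n = n₀ − 1ξ → 514 = 763 − 1ξ, giving ξ = 249 mol.
Outlet amounts (n = n₀ + ν ξ):
  A: 763 − 1(249) = 514
  B: 1600 − 1(249) = 1351
  D: 0 + 2(249) = 498

1350 mol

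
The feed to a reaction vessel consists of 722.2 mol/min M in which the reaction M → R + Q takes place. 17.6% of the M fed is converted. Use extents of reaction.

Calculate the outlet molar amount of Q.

127 mol/min

M reacted = 0.176 × 722.2 = 127.1 mol/min; ν_M = −1, so ξ = 127.1/1 = 127.1 mol/min.
Outlet amounts (n = n₀ + ν ξ):
  M: 722.2 − 1(127.1) = 595.1
  R: 0 + 1(127.1) = 127.1
  Q: 0 + 1(127.1) = 127.1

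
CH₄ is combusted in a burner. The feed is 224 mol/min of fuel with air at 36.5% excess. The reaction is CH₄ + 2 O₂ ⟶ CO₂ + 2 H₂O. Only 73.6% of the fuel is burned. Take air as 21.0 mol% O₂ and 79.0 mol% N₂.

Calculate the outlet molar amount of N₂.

Stoichiometric O₂ = 2 × 224 = 448 mol/min; O₂ fed = 448 × 1.365 = 611.5 mol/min.
N₂ fed = 611.5 × 79/21 = 2300 mol/min.
Fuel reacted = 0.736 × 224 → ξ = 164.9 mol/min.
Outlet (n = n₀ + ν ξ):
  CH₄: 224 − 1(164.9) = 59.14
  O₂: 611.5 − 2(164.9) = 281.8
  N₂: 2300 (inert)
  CO₂: 0 + 1(164.9) = 164.9
  H₂O: 0 + 2(164.9) = 329.7

2300 mol/min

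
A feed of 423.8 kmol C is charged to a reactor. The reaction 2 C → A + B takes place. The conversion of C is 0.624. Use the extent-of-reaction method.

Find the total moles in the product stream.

424 kmol

C reacted = 0.624 × 423.8 = 264.5 kmol; ν_C = −2, so ξ = 264.5/2 = 132.2 kmol.
Outlet amounts (n = n₀ + ν ξ):
  C: 423.8 − 2(132.2) = 159.3
  A: 0 + 1(132.2) = 132.2
  B: 0 + 1(132.2) = 132.2
Total out = 159.3 + 132.2 + 132.2 = 423.8 kmol.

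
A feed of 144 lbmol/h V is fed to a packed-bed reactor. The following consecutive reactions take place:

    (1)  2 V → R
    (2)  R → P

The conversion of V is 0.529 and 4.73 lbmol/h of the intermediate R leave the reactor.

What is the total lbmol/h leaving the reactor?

Conversion of V: V consumed = 2ξ₁ = 0.529 × 144 → ξ₁ = 38.09 lbmol/h.
R balance: n_R = 0 + 1ξ₁ − 1ξ₂ = 4.73 → ξ₂ = (1·38.09 − 4.73)/1 = 33.36 lbmol/h.
Outlet amounts (n = n₀ + Σ ν·ξ):
  V: 144 − 2(38.09) = 67.82
  R: 0 + 1(38.09) − 1(33.36) = 4.73
  P: 0 + 1(33.36) = 33.36
Total out = 67.82 + 4.73 + 33.36 = 105.9 lbmol/h.

106 lbmol/h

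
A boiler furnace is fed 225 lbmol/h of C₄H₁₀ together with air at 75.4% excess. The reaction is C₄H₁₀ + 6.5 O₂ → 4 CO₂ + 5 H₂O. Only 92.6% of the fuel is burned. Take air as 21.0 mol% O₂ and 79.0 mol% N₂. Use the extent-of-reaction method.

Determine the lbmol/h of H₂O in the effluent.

Stoichiometric O₂ = 6.5 × 225 = 1462 lbmol/h; O₂ fed = 1462 × 1.754 = 2565 lbmol/h.
N₂ fed = 2565 × 79/21 = 9650 lbmol/h.
Fuel reacted = 0.926 × 225 → ξ = 208.4 lbmol/h.
Outlet (n = n₀ + ν ξ):
  C₄H₁₀: 225 − 1(208.4) = 16.65
  O₂: 2565 − 6.5(208.4) = 1211
  N₂: 9650 (inert)
  CO₂: 0 + 4(208.4) = 833.4
  H₂O: 0 + 5(208.4) = 1042

1040 lbmol/h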